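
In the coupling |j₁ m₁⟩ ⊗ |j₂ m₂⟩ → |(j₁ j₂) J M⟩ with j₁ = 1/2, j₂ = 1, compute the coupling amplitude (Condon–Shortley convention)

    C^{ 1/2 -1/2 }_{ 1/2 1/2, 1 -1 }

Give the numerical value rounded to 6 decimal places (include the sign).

+√(2/3) ≈ +0.816497

triangle: 1!*0!*1!/3! = 1/6
(j±m)!: 1!*0!*0!*2!*0!*1! = 2
prefactor² = (2J+1)*Δ*N² = 2/3
  k=0: +1/(0!*1!*0!*0!*0!*1!) = 1
Σ = 1  ⇒  CG² = 2/3*1² = 2/3
CG = +√(2/3) = +0.816497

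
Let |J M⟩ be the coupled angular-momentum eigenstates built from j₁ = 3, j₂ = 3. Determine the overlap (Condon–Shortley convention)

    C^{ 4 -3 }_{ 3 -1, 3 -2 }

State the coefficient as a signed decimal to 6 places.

-0.301511  (= −√(1/11))

j₁+j₂−J=2  J+j₁−j₂=4  J−j₁+j₂=4  j₁+j₂+J+1=11
(j₁±m₁, j₂±m₂, J±M) = (2,4,1,5,1,7)
P² = 82944/11
sum k=0..1:
  [0] +1/288 = 1/288
  [1] −1/144 = -1/144
S = -1/288
C² = P²·S² = 1/11 ; C = -0.301511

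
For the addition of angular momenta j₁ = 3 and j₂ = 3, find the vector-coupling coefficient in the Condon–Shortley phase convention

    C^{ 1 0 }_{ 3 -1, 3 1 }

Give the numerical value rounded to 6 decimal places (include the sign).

−√(1/28) ≈ -0.188982

j₁+j₂−J=5  J+j₁−j₂=1  J−j₁+j₂=1  j₁+j₂+J+1=8
(j₁±m₁, j₂±m₂, J±M) = (2,4,4,2,1,1)
P² = 144/7
sum k=3..4:
  [3] −1/12 = -1/12
  [4] +1/24 = 1/24
S = -1/24
C² = P²·S² = 1/28 ; C = -0.188982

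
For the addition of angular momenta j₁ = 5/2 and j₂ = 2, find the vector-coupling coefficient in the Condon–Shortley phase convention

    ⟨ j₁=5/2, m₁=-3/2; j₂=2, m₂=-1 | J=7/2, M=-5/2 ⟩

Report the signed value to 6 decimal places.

−√(1/63) ≈ -0.125988

triangle: 1!×4!×3!/9! = 144/362880
(j±m)!: 1!×4!×1!×3!×1!×6! = 103680
prefactor² = (2J+1)×Δ×N² = 2304/7
  k=0: +1/(0!×1!×4!×1!×0!×2!) = 1/48
  k=1: −1/(1!×0!×3!×0!×1!×3!) = -1/36
Σ = -1/144  ⇒  CG² = 2304/7×(-1/144)² = 1/63
CG = −√(1/63) = -0.125988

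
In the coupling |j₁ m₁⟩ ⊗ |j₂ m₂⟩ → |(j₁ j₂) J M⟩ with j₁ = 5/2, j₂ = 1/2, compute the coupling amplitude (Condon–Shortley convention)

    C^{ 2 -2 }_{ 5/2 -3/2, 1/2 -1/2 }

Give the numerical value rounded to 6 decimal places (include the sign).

+√(1/6) = +0.408248

j₁+j₂−J=1  J+j₁−j₂=4  J−j₁+j₂=0  j₁+j₂+J+1=6
(j₁±m₁, j₂±m₂, J±M) = (1,4,0,1,0,4)
P² = 96
sum k=0..0:
  [0] +1/24 = 1/24
S = 1/24
C² = P²·S² = 1/6 ; C = +0.408248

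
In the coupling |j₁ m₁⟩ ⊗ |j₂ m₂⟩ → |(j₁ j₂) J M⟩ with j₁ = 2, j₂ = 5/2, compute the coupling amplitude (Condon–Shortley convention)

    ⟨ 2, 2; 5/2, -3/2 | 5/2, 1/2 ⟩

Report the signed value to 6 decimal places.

√[6·2!2!3!/8! · 4!0!1!4!3!2!] = √(864/35)
  +(−1)^0/∏(0,2,0,1,2,2)! = 1/8  (running 1/8)
⟨..|..⟩ = √(864/35)·(1/8) = +0.621059

+0.621059  (= +√(27/70))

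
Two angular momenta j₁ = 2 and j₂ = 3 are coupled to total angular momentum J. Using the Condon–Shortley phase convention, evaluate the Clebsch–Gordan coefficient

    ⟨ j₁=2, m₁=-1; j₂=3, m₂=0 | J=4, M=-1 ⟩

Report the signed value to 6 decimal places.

−√(3/14) ≈ -0.462910

triangle: 1!×3!×5!/10! = 720/3628800
(j±m)!: 1!×3!×3!×3!×3!×5! = 155520
prefactor² = (2J+1)×Δ×N² = 1944/7
  k=0: +1/(0!×1!×3!×3!×0!×2!) = 1/72
  k=1: −1/(1!×0!×2!×2!×1!×3!) = -1/24
Σ = -1/36  ⇒  CG² = 1944/7×(-1/36)² = 3/14
CG = −√(3/14) = -0.462910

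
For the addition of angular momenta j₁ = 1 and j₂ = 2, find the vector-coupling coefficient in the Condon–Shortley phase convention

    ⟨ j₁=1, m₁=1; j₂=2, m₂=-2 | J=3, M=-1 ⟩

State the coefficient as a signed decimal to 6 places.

+0.258199

j₁+j₂−J=0  J+j₁−j₂=2  J−j₁+j₂=4  j₁+j₂+J+1=7
(j₁±m₁, j₂±m₂, J±M) = (2,0,0,4,2,4)
P² = 768/5
sum k=0..0:
  [0] +1/48 = 1/48
S = 1/48
C² = P²·S² = 1/15 ; C = +0.258199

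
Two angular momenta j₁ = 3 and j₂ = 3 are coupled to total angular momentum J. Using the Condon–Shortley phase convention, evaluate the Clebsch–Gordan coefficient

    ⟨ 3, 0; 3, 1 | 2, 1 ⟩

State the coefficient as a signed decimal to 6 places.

+0.154303

j₁+j₂−J=4  J+j₁−j₂=2  J−j₁+j₂=2  j₁+j₂+J+1=9
(j₁±m₁, j₂±m₂, J±M) = (3,3,4,2,3,1)
P² = 96/7
sum k=2..3:
  [2] +1/8 = 1/8
  [3] −1/12 = -1/12
S = 1/24
C² = P²·S² = 1/42 ; C = +0.154303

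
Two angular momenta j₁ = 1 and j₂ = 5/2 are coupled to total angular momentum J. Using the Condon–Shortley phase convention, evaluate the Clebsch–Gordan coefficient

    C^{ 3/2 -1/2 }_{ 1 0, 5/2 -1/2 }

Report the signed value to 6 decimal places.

-0.632456  (= −√(2/5))

√[4·2!0!3!/6! · 1!1!2!3!1!2!] = √(8/5)
  +(−1)^1/∏(1,1,0,1,0,2)! = -1/2  (running -1/2)
⟨..|..⟩ = √(8/5)·(-1/2) = -0.632456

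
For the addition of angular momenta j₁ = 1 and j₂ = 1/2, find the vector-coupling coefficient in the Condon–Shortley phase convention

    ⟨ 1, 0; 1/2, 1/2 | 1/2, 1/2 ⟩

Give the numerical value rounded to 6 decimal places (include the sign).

−√(1/3) = -0.577350

j₁+j₂−J=1  J+j₁−j₂=1  J−j₁+j₂=0  j₁+j₂+J+1=3
(j₁±m₁, j₂±m₂, J±M) = (1,1,1,0,1,0)
P² = 1/3
sum k=1..1:
  [1] −1/1 = -1
S = -1
C² = P²·S² = 1/3 ; C = -0.577350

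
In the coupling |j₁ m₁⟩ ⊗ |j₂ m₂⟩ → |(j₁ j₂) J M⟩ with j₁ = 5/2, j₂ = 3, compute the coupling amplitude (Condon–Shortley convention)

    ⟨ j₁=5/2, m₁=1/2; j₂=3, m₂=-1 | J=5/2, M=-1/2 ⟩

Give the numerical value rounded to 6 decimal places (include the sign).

-0.478091

√[6·3!2!3!/9! · 3!2!2!4!2!3!] = √(288/35)
  +(−1)^0/∏(0,3,2,2,0,1)! = 1/24  (running 1/24)
  +(−1)^1/∏(1,2,1,1,1,2)! = -1/4  (running -5/24)
  +(−1)^2/∏(2,1,0,0,2,3)! = 1/24  (running -1/6)
⟨..|..⟩ = √(288/35)·(-1/6) = -0.478091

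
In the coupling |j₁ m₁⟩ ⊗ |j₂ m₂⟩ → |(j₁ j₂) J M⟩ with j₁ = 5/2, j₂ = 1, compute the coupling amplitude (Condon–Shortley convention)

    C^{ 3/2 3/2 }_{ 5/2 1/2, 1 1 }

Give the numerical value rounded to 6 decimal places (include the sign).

+√(1/15) ≈ +0.258199

triangle: 2!×3!×0!/6! = 12/720
(j±m)!: 3!×2!×2!×0!×3!×0! = 144
prefactor² = (2J+1)×Δ×N² = 48/5
  k=2: +1/(2!×0!×0!×0!×3!×0!) = 1/12
Σ = 1/12  ⇒  CG² = 48/5×1/12² = 1/15
CG = +√(1/15) = +0.258199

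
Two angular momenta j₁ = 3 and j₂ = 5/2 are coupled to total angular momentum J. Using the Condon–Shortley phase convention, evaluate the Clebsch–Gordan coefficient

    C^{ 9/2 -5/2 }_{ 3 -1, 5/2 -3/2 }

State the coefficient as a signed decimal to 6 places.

√[10·1!5!4!/11! · 2!4!1!4!2!7!] = √(92160/11)
  +(−1)^0/∏(0,1,4,1,1,3)! = 1/144  (running 1/144)
  +(−1)^1/∏(1,0,3,0,2,4)! = -1/288  (running 1/288)
⟨..|..⟩ = √(92160/11)·(1/288) = +0.317821

+0.317821  (= +√(10/99))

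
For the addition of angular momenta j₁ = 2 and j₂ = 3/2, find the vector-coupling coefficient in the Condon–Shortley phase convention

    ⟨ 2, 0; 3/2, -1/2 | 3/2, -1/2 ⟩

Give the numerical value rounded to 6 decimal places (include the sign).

j₁+j₂−J=2  J+j₁−j₂=2  J−j₁+j₂=1  j₁+j₂+J+1=6
(j₁±m₁, j₂±m₂, J±M) = (2,2,1,2,1,2)
P² = 16/45
sum k=0..1:
  [0] +1/4 = 1/4
  [1] −1/1 = -1
S = -3/4
C² = P²·S² = 1/5 ; C = -0.447214

-0.447214  (= −√(1/5))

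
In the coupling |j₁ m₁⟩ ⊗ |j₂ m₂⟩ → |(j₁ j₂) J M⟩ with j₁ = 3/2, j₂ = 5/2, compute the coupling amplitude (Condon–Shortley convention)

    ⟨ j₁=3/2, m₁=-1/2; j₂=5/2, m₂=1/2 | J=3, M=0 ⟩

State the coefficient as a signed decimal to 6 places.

-0.447214  (= −√(1/5))

triangle: 1!×2!×4!/8! = 48/40320
(j±m)!: 1!×2!×3!×2!×3!×3! = 864
prefactor² = (2J+1)×Δ×N² = 36/5
  k=0: +1/(0!×1!×2!×3!×0!×1!) = 1/12
  k=1: −1/(1!×0!×1!×2!×1!×2!) = -1/4
Σ = -1/6  ⇒  CG² = 36/5×(-1/6)² = 1/5
CG = −√(1/5) = -0.447214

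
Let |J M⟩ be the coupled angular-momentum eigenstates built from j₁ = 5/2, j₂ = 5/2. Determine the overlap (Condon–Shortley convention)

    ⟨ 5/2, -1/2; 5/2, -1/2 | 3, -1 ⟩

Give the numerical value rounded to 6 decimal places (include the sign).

√[7·2!3!3!/9! · 2!3!2!3!2!4!] = √(48/5)
  +(−1)^0/∏(0,2,3,2,0,1)! = 1/24  (running 1/24)
  +(−1)^1/∏(1,1,2,1,1,2)! = -1/4  (running -5/24)
  +(−1)^2/∏(2,0,1,0,2,3)! = 1/24  (running -1/6)
⟨..|..⟩ = √(48/5)·(-1/6) = -0.516398

-0.516398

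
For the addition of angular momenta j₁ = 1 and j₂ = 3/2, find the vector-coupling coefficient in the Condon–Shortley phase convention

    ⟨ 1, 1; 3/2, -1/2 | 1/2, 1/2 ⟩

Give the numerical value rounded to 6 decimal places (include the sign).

+√(1/6) = +0.408248

j₁+j₂−J=2  J+j₁−j₂=0  J−j₁+j₂=1  j₁+j₂+J+1=4
(j₁±m₁, j₂±m₂, J±M) = (2,0,1,2,1,0)
P² = 2/3
sum k=0..0:
  [0] +1/2 = 1/2
S = 1/2
C² = P²·S² = 1/6 ; C = +0.408248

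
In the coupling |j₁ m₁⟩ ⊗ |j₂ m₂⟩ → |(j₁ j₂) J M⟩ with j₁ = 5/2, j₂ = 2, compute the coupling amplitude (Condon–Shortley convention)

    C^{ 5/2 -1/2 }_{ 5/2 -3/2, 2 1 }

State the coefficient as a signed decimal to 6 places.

triangle: 2!×3!×2!/8! = 24/40320
(j±m)!: 1!×4!×3!×1!×2!×3! = 1728
prefactor² = (2J+1)×Δ×N² = 216/35
  k=1: −1/(1!×1!×3!×2!×0!×0!) = -1/12
  k=2: +1/(2!×0!×2!×1!×1!×1!) = 1/4
Σ = 1/6  ⇒  CG² = 216/35×1/6² = 6/35
CG = +√(6/35) = +0.414039

+√(6/35) ≈ +0.414039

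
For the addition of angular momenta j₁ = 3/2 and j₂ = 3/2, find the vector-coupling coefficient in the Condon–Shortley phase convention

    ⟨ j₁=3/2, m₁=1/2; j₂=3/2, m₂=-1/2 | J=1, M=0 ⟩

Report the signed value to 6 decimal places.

triangle: 2!×1!×1!/5! = 2/120
(j±m)!: 2!×1!×1!×2!×1!×1! = 4
prefactor² = (2J+1)×Δ×N² = 1/5
  k=0: +1/(0!×2!×1!×1!×0!×0!) = 1/2
  k=1: −1/(1!×1!×0!×0!×1!×1!) = -1
Σ = -1/2  ⇒  CG² = 1/5×(-1/2)² = 1/20
CG = −√(1/20) = -0.223607

-0.223607  (= −√(1/20))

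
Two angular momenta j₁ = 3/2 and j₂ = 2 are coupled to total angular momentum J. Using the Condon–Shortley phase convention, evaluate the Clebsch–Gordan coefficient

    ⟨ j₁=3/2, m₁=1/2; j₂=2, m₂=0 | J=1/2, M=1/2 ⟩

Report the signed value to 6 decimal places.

√[2·3!0!1!/5! · 2!1!2!2!1!0!] = √(4/5)
  +(−1)^1/∏(1,2,0,1,0,0)! = -1/2  (running -1/2)
⟨..|..⟩ = √(4/5)·(-1/2) = -0.447214

-0.447214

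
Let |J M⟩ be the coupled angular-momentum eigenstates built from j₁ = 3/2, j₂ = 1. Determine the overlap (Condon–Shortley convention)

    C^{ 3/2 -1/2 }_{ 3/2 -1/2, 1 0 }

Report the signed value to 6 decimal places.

√[4·1!2!1!/5! · 1!2!1!1!1!2!] = √(4/15)
  +(−1)^0/∏(0,1,2,1,0,0)! = 1/2  (running 1/2)
  +(−1)^1/∏(1,0,1,0,1,1)! = -1  (running -1/2)
⟨..|..⟩ = √(4/15)·(-1/2) = -0.258199

−√(1/15) = -0.258199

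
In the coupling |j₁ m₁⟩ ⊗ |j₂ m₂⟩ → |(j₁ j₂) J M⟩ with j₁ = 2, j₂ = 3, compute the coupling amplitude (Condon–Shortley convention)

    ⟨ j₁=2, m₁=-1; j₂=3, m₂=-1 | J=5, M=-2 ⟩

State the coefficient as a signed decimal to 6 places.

triangle: 0!×4!×6!/11! = 17280/39916800
(j±m)!: 1!×3!×2!×4!×3!×7! = 8709120
prefactor² = (2J+1)×Δ×N² = 41472
  k=0: +1/(0!×0!×3!×2!×1!×4!) = 1/288
Σ = 1/288  ⇒  CG² = 41472×1/288² = 1/2
CG = +√(1/2) = +0.707107

+√(1/2) = +0.707107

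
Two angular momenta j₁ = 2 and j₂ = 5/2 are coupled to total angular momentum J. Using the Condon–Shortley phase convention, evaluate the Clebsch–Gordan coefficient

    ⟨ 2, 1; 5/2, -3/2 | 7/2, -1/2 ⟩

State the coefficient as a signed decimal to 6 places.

√[8·1!3!4!/9! · 3!1!1!4!3!4!] = √(2304/35)
  +(−1)^0/∏(0,1,1,1,2,3)! = 1/12  (running 1/12)
  +(−1)^1/∏(1,0,0,0,3,4)! = -1/144  (running 11/144)
⟨..|..⟩ = √(2304/35)·(11/144) = +0.619780

+0.619780  (= +√(121/315))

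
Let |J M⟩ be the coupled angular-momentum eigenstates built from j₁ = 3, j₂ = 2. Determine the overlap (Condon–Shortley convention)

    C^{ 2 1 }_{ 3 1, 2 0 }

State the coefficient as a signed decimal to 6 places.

√[5·3!3!1!/8! · 4!2!2!2!3!1!] = √(36/7)
  +(−1)^1/∏(1,2,1,1,2,0)! = -1/4  (running -1/4)
  +(−1)^2/∏(2,1,0,0,3,1)! = 1/12  (running -1/6)
⟨..|..⟩ = √(36/7)·(-1/6) = -0.377964

-0.377964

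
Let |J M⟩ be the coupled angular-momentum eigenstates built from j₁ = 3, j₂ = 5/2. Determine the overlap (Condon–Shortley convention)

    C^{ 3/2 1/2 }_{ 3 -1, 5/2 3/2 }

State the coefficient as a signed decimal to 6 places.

-0.483046

√[4·4!2!1!/8! · 2!4!4!1!2!1!] = √(384/35)
  +(−1)^3/∏(3,1,1,1,1,0)! = -1/6  (running -1/6)
  +(−1)^4/∏(4,0,0,0,2,1)! = 1/48  (running -7/48)
⟨..|..⟩ = √(384/35)·(-7/48) = -0.483046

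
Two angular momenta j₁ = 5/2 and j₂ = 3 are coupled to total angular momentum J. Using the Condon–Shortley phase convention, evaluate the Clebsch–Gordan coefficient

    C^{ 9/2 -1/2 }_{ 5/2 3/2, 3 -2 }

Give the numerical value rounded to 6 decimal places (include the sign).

+√(361/1386) ≈ +0.510355

√[10·1!4!5!/11! · 4!1!1!5!4!5!] = √(460800/77)
  +(−1)^0/∏(0,1,1,1,3,4)! = 1/144  (running 1/144)
  +(−1)^1/∏(1,0,0,0,4,5)! = -1/2880  (running 19/2880)
⟨..|..⟩ = √(460800/77)·(19/2880) = +0.510355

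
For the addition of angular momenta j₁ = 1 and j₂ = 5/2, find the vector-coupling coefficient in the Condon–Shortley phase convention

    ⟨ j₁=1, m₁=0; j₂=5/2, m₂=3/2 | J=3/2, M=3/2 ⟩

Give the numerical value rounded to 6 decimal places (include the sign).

j₁+j₂−J=2  J+j₁−j₂=0  J−j₁+j₂=3  j₁+j₂+J+1=6
(j₁±m₁, j₂±m₂, J±M) = (1,1,4,1,3,0)
P² = 48/5
sum k=1..1:
  [1] −1/6 = -1/6
S = -1/6
C² = P²·S² = 4/15 ; C = -0.516398

−√(4/15) ≈ -0.516398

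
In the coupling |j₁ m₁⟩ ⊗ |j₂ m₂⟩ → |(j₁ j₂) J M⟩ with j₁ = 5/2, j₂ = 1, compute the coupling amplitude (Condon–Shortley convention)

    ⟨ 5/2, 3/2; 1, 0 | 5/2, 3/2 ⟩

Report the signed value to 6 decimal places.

triangle: 1!×4!×1!/7! = 24/5040
(j±m)!: 4!×1!×1!×1!×4!×1! = 576
prefactor² = (2J+1)×Δ×N² = 576/35
  k=0: +1/(0!×1!×1!×1!×3!×0!) = 1/6
  k=1: −1/(1!×0!×0!×0!×4!×1!) = -1/24
Σ = 1/8  ⇒  CG² = 576/35×1/8² = 9/35
CG = +√(9/35) = +0.507093

+0.507093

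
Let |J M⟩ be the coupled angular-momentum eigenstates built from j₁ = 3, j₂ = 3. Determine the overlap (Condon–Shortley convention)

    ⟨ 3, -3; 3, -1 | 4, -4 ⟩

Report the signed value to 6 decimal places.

+√(3/11) = +0.522233

√[9·2!4!4!/11! · 0!6!2!4!0!8!] = √(3981312/11)
  +(−1)^2/∏(2,0,4,0,0,4)! = 1/1152  (running 1/1152)
⟨..|..⟩ = √(3981312/11)·(1/1152) = +0.522233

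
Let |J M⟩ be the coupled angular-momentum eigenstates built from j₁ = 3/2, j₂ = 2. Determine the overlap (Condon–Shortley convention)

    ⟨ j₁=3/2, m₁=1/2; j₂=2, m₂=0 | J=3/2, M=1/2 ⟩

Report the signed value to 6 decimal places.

√[4·2!1!2!/6! · 2!1!2!2!2!1!] = √(16/45)
  +(−1)^0/∏(0,2,1,2,0,0)! = 1/4  (running 1/4)
  +(−1)^1/∏(1,1,0,1,1,1)! = -1  (running -3/4)
⟨..|..⟩ = √(16/45)·(-3/4) = -0.447214

−√(1/5) = -0.447214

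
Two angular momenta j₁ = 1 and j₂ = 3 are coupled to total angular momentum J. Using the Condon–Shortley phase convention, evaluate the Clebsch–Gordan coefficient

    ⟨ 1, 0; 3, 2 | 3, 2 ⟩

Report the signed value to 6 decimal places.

−√(1/3) = -0.577350

√[7·1!1!5!/8! · 1!1!5!1!5!1!] = √(300)
  +(−1)^0/∏(0,1,1,5,0,0)! = 1/120  (running 1/120)
  +(−1)^1/∏(1,0,0,4,1,1)! = -1/24  (running -1/30)
⟨..|..⟩ = √(300)·(-1/30) = -0.577350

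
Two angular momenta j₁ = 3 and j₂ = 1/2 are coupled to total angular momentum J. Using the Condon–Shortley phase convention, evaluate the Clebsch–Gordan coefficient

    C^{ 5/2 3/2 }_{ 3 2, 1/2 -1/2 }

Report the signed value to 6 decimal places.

j₁+j₂−J=1  J+j₁−j₂=5  J−j₁+j₂=0  j₁+j₂+J+1=7
(j₁±m₁, j₂±m₂, J±M) = (5,1,0,1,4,1)
P² = 2880/7
sum k=0..0:
  [0] +1/24 = 1/24
S = 1/24
C² = P²·S² = 5/7 ; C = +0.845154

+√(5/7) = +0.845154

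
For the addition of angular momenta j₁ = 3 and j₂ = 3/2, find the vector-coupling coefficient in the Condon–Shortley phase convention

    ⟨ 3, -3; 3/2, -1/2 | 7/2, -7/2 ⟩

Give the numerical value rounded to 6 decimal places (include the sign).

triangle: 1!·5!·2!/9! = 240/362880
(j±m)!: 0!·6!·1!·2!·0!·7! = 7257600
prefactor² = (2J+1)·Δ·N² = 38400
  k=1: −1/(1!·0!·5!·0!·0!·2!) = -1/240
Σ = -1/240  ⇒  CG² = 38400·(-1/240)² = 2/3
CG = −√(2/3) = -0.816497

-0.816497  (= −√(2/3))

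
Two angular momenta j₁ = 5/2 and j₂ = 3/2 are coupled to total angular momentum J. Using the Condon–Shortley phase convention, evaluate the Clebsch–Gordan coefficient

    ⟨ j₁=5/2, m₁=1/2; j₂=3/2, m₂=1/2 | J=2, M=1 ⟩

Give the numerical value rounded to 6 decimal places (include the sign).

j₁+j₂−J=2  J+j₁−j₂=3  J−j₁+j₂=1  j₁+j₂+J+1=7
(j₁±m₁, j₂±m₂, J±M) = (3,2,2,1,3,1)
P² = 12/7
sum k=1..2:
  [1] −1/2 = -1/2
  [2] +1/12 = 1/12
S = -5/12
C² = P²·S² = 25/84 ; C = -0.545545

−√(25/84) = -0.545545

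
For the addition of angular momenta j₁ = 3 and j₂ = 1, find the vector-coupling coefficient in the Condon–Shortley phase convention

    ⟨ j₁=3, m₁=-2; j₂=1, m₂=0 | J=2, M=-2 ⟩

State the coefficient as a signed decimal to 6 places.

−√(5/21) ≈ -0.487950

triangle: 2!*4!*0!/7! = 48/5040
(j±m)!: 1!*5!*1!*1!*0!*4! = 2880
prefactor² = (2J+1)*Δ*N² = 960/7
  k=1: −1/(1!*1!*4!*0!*0!*0!) = -1/24
Σ = -1/24  ⇒  CG² = 960/7*(-1/24)² = 5/21
CG = −√(5/21) = -0.487950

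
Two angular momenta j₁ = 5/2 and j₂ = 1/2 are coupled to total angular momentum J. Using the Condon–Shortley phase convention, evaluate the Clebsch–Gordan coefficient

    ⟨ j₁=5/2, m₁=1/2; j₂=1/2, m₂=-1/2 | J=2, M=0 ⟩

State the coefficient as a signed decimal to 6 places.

j₁+j₂−J=1  J+j₁−j₂=4  J−j₁+j₂=0  j₁+j₂+J+1=6
(j₁±m₁, j₂±m₂, J±M) = (3,2,0,1,2,2)
P² = 8
sum k=0..0:
  [0] +1/4 = 1/4
S = 1/4
C² = P²·S² = 1/2 ; C = +0.707107

+0.707107  (= +√(1/2))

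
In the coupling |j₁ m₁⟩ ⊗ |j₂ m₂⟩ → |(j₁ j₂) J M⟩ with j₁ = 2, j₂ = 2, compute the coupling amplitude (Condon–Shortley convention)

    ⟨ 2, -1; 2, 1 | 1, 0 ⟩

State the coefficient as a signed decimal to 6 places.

+0.316228

triangle: 3!×1!×1!/6! = 6/720
(j±m)!: 1!×3!×3!×1!×1!×1! = 36
prefactor² = (2J+1)×Δ×N² = 9/10
  k=2: +1/(2!×1!×1!×1!×0!×0!) = 1/2
  k=3: −1/(3!×0!×0!×0!×1!×1!) = -1/6
Σ = 1/3  ⇒  CG² = 9/10×1/3² = 1/10
CG = +√(1/10) = +0.316228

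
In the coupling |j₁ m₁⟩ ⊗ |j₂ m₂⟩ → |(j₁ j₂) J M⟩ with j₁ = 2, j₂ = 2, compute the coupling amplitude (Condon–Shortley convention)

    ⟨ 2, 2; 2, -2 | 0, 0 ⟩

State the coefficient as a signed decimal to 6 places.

j₁+j₂−J=4  J+j₁−j₂=0  J−j₁+j₂=0  j₁+j₂+J+1=5
(j₁±m₁, j₂±m₂, J±M) = (4,0,0,4,0,0)
P² = 576/5
sum k=0..0:
  [0] +1/24 = 1/24
S = 1/24
C² = P²·S² = 1/5 ; C = +0.447214

+√(1/5) ≈ +0.447214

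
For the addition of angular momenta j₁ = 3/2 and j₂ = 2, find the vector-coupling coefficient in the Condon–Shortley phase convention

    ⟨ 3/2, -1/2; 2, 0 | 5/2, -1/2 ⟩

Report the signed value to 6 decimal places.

triangle: 1!*2!*3!/7! = 12/5040
(j±m)!: 1!*2!*2!*2!*2!*3! = 96
prefactor² = (2J+1)*Δ*N² = 48/35
  k=0: +1/(0!*1!*2!*2!*0!*1!) = 1/4
  k=1: −1/(1!*0!*1!*1!*1!*2!) = -1/2
Σ = -1/4  ⇒  CG² = 48/35*(-1/4)² = 3/35
CG = −√(3/35) = -0.292770

-0.292770  (= −√(3/35))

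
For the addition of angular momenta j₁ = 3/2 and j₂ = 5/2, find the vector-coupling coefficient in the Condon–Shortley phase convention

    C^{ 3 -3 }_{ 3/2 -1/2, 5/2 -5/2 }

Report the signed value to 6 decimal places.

+√(5/8) = +0.790569

√[7·1!2!4!/8! · 1!2!0!5!0!6!] = √(1440)
  +(−1)^0/∏(0,1,2,0,0,4)! = 1/48  (running 1/48)
⟨..|..⟩ = √(1440)·(1/48) = +0.790569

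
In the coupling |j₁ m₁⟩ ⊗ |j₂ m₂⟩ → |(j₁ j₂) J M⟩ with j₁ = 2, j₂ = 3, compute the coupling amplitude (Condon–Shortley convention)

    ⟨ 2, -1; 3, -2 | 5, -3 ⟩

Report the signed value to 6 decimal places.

j₁+j₂−J=0  J+j₁−j₂=4  J−j₁+j₂=6  j₁+j₂+J+1=11
(j₁±m₁, j₂±m₂, J±M) = (1,3,1,5,2,8)
P² = 276480
sum k=0..0:
  [0] +1/720 = 1/720
S = 1/720
C² = P²·S² = 8/15 ; C = +0.730297

+√(8/15) ≈ +0.730297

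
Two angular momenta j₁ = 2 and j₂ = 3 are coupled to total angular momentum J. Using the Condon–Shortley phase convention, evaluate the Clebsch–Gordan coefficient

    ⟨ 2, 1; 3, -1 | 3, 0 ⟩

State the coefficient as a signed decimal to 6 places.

+√(1/30) = +0.182574

√[7·2!2!4!/9! · 3!1!2!4!3!3!] = √(96/5)
  +(−1)^0/∏(0,2,1,2,1,2)! = 1/8  (running 1/8)
  +(−1)^1/∏(1,1,0,1,2,3)! = -1/12  (running 1/24)
⟨..|..⟩ = √(96/5)·(1/24) = +0.182574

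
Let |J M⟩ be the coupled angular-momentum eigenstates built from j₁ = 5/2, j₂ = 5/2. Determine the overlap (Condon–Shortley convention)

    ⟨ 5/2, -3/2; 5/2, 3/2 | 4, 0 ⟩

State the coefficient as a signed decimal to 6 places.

-0.566947

j₁+j₂−J=1  J+j₁−j₂=4  J−j₁+j₂=4  j₁+j₂+J+1=10
(j₁±m₁, j₂±m₂, J±M) = (1,4,4,1,4,4)
P² = 82944/175
sum k=0..1:
  [0] +1/576 = 1/576
  [1] −1/36 = -1/36
S = -5/192
C² = P²·S² = 9/28 ; C = -0.566947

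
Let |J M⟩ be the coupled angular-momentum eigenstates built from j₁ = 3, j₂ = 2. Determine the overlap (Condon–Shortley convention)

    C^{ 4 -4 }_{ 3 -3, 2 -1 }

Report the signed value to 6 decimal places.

−√(3/5) ≈ -0.774597

j₁+j₂−J=1  J+j₁−j₂=5  J−j₁+j₂=3  j₁+j₂+J+1=10
(j₁±m₁, j₂±m₂, J±M) = (0,6,1,3,0,8)
P² = 311040
sum k=1..1:
  [1] −1/720 = -1/720
S = -1/720
C² = P²·S² = 3/5 ; C = -0.774597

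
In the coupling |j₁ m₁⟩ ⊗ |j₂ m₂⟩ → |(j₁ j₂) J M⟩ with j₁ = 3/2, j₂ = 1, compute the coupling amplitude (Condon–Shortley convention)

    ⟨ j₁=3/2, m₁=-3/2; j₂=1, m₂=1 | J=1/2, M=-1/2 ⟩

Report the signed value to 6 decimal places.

+0.707107  (= +√(1/2))

j₁+j₂−J=2  J+j₁−j₂=1  J−j₁+j₂=0  j₁+j₂+J+1=4
(j₁±m₁, j₂±m₂, J±M) = (0,3,2,0,0,1)
P² = 2
sum k=2..2:
  [2] +1/2 = 1/2
S = 1/2
C² = P²·S² = 1/2 ; C = +0.707107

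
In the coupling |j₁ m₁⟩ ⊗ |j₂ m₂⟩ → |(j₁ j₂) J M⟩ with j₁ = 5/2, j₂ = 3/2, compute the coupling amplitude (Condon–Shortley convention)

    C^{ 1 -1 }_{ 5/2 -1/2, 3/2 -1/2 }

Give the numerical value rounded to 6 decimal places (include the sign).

j₁+j₂−J=3  J+j₁−j₂=2  J−j₁+j₂=0  j₁+j₂+J+1=6
(j₁±m₁, j₂±m₂, J±M) = (2,3,1,2,0,2)
P² = 12/5
sum k=1..1:
  [1] −1/4 = -1/4
S = -1/4
C² = P²·S² = 3/20 ; C = -0.387298

−√(3/20) ≈ -0.387298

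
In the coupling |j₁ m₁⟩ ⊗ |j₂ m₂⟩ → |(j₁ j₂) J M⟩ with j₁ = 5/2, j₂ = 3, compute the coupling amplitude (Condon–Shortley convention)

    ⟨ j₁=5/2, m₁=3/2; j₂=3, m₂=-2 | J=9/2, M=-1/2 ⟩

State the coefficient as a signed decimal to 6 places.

j₁+j₂−J=1  J+j₁−j₂=4  J−j₁+j₂=5  j₁+j₂+J+1=11
(j₁±m₁, j₂±m₂, J±M) = (4,1,1,5,4,5)
P² = 460800/77
sum k=0..1:
  [0] +1/144 = 1/144
  [1] −1/2880 = -1/2880
S = 19/2880
C² = P²·S² = 361/1386 ; C = +0.510355

+√(361/1386) ≈ +0.510355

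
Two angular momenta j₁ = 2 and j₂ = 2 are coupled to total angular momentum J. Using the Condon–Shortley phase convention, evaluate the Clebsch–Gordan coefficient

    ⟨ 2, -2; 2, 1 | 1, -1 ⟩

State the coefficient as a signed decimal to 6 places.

-0.447214

√[3·3!1!1!/6! · 0!4!3!1!0!2!] = √(36/5)
  +(−1)^3/∏(3,0,1,0,0,1)! = -1/6  (running -1/6)
⟨..|..⟩ = √(36/5)·(-1/6) = -0.447214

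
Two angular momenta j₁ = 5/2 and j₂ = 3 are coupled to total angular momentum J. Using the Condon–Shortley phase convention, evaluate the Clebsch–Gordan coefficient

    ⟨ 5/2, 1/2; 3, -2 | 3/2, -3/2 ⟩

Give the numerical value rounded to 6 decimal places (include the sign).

j₁+j₂−J=4  J+j₁−j₂=1  J−j₁+j₂=2  j₁+j₂+J+1=8
(j₁±m₁, j₂±m₂, J±M) = (3,2,1,5,0,3)
P² = 288/7
sum k=1..1:
  [1] −1/12 = -1/12
S = -1/12
C² = P²·S² = 2/7 ; C = -0.534522

−√(2/7) ≈ -0.534522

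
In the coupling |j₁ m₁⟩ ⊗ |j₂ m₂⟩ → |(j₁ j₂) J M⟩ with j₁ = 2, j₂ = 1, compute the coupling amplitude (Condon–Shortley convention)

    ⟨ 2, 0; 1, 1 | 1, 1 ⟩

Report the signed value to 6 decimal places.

+√(1/10) ≈ +0.316228

triangle: 2!×2!×0!/5! = 4/120
(j±m)!: 2!×2!×2!×0!×2!×0! = 16
prefactor² = (2J+1)×Δ×N² = 8/5
  k=2: +1/(2!×0!×0!×0!×2!×0!) = 1/4
Σ = 1/4  ⇒  CG² = 8/5×1/4² = 1/10
CG = +√(1/10) = +0.316228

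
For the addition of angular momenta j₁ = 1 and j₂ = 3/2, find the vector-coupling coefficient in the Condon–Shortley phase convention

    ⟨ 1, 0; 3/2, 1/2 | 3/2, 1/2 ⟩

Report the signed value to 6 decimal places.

-0.258199

√[4·1!1!2!/5! · 1!1!2!1!2!1!] = √(4/15)
  +(−1)^0/∏(0,1,1,2,0,0)! = 1/2  (running 1/2)
  +(−1)^1/∏(1,0,0,1,1,1)! = -1  (running -1/2)
⟨..|..⟩ = √(4/15)·(-1/2) = -0.258199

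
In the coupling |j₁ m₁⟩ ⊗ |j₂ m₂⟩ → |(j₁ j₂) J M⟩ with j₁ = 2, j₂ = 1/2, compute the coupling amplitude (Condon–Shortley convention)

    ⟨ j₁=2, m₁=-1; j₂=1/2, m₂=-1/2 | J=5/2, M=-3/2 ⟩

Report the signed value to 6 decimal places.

triangle: 0!×4!×1!/6! = 24/720
(j±m)!: 1!×3!×0!×1!×1!×4! = 144
prefactor² = (2J+1)×Δ×N² = 144/5
  k=0: +1/(0!×0!×3!×0!×1!×1!) = 1/6
Σ = 1/6  ⇒  CG² = 144/5×1/6² = 4/5
CG = +√(4/5) = +0.894427

+0.894427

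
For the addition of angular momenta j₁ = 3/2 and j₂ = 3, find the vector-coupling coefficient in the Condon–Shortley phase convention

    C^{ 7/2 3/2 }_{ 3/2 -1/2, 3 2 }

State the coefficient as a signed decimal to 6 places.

j₁+j₂−J=1  J+j₁−j₂=2  J−j₁+j₂=5  j₁+j₂+J+1=9
(j₁±m₁, j₂±m₂, J±M) = (1,2,5,1,5,2)
P² = 6400/21
sum k=0..1:
  [0] +1/240 = 1/240
  [1] −1/24 = -1/24
S = -3/80
C² = P²·S² = 3/7 ; C = -0.654654

−√(3/7) ≈ -0.654654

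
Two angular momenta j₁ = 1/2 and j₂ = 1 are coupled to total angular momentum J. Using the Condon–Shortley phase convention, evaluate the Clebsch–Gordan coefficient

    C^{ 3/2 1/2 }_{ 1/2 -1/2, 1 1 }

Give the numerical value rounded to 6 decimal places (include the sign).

+√(1/3) ≈ +0.577350

triangle: 0!×1!×2!/4! = 2/24
(j±m)!: 0!×1!×2!×0!×2!×1! = 4
prefactor² = (2J+1)×Δ×N² = 4/3
  k=0: +1/(0!×0!×1!×2!×0!×0!) = 1/2
Σ = 1/2  ⇒  CG² = 4/3×1/2² = 1/3
CG = +√(1/3) = +0.577350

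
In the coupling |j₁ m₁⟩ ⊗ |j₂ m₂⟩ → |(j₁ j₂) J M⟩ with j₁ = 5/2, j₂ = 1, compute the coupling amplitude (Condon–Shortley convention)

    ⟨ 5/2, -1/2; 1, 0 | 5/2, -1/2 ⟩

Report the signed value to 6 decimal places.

−√(1/35) = -0.169031

√[6·1!4!1!/7! · 2!3!1!1!2!3!] = √(144/35)
  +(−1)^0/∏(0,1,3,1,1,0)! = 1/6  (running 1/6)
  +(−1)^1/∏(1,0,2,0,2,1)! = -1/4  (running -1/12)
⟨..|..⟩ = √(144/35)·(-1/12) = -0.169031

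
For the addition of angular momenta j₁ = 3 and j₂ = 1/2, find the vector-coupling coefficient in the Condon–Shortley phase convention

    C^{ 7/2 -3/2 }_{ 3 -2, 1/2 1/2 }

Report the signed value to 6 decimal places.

√[8·0!6!1!/8! · 1!5!1!0!2!5!] = √(28800/7)
  +(−1)^0/∏(0,0,5,1,1,0)! = 1/120  (running 1/120)
⟨..|..⟩ = √(28800/7)·(1/120) = +0.534522

+√(2/7) = +0.534522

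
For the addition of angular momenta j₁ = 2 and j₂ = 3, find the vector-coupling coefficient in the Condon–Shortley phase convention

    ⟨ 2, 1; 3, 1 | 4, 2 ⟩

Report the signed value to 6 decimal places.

+0.188982  (= +√(1/28))

triangle: 1!·3!·5!/10! = 720/3628800
(j±m)!: 3!·1!·4!·2!·6!·2! = 414720
prefactor² = (2J+1)·Δ·N² = 5184/7
  k=0: +1/(0!·1!·1!·4!·2!·1!) = 1/48
  k=1: −1/(1!·0!·0!·3!·3!·2!) = -1/72
Σ = 1/144  ⇒  CG² = 5184/7·1/144² = 1/28
CG = +√(1/28) = +0.188982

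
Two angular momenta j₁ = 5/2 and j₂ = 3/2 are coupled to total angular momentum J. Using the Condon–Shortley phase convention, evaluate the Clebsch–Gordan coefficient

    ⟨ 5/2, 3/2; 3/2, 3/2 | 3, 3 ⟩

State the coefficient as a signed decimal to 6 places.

triangle: 1!*4!*2!/8! = 48/40320
(j±m)!: 4!*1!*3!*0!*6!*0! = 103680
prefactor² = (2J+1)*Δ*N² = 864
  k=1: −1/(1!*0!*0!*2!*4!*0!) = -1/48
Σ = -1/48  ⇒  CG² = 864*(-1/48)² = 3/8
CG = −√(3/8) = -0.612372

−√(3/8) = -0.612372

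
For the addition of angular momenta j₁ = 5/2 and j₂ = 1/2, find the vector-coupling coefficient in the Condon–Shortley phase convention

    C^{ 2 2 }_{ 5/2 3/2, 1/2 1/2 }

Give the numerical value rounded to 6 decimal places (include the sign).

j₁+j₂−J=1  J+j₁−j₂=4  J−j₁+j₂=0  j₁+j₂+J+1=6
(j₁±m₁, j₂±m₂, J±M) = (4,1,1,0,4,0)
P² = 96
sum k=1..1:
  [1] −1/24 = -1/24
S = -1/24
C² = P²·S² = 1/6 ; C = -0.408248

−√(1/6) ≈ -0.408248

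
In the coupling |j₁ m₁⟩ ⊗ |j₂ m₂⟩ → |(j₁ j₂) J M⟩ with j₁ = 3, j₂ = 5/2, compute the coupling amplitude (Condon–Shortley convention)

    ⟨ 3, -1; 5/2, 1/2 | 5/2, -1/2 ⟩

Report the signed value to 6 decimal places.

√[6·3!3!2!/9! · 2!4!3!2!2!3!] = √(288/35)
  +(−1)^1/∏(1,2,3,2,0,0)! = -1/24  (running -1/24)
  +(−1)^2/∏(2,1,2,1,1,1)! = 1/4  (running 5/24)
  +(−1)^3/∏(3,0,1,0,2,2)! = -1/24  (running 1/6)
⟨..|..⟩ = √(288/35)·(1/6) = +0.478091

+0.478091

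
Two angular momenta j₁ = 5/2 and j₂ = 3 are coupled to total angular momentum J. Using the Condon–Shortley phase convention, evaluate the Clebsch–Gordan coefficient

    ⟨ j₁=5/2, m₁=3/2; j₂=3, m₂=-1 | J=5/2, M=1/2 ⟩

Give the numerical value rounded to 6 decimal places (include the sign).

j₁+j₂−J=3  J+j₁−j₂=2  J−j₁+j₂=3  j₁+j₂+J+1=9
(j₁±m₁, j₂±m₂, J±M) = (4,1,2,4,3,2)
P² = 576/35
sum k=0..1:
  [0] +1/12 = 1/12
  [1] −1/8 = -1/8
S = -1/24
C² = P²·S² = 1/35 ; C = -0.169031

−√(1/35) ≈ -0.169031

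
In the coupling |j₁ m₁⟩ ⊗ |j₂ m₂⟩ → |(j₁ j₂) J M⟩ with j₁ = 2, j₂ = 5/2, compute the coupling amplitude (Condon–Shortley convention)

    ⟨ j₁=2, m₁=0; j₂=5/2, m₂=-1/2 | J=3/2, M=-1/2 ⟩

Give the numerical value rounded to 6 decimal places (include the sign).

-0.239046  (= −√(2/35))

j₁+j₂−J=3  J+j₁−j₂=1  J−j₁+j₂=2  j₁+j₂+J+1=7
(j₁±m₁, j₂±m₂, J±M) = (2,2,2,3,1,2)
P² = 32/35
sum k=1..2:
  [1] −1/2 = -1/2
  [2] +1/4 = 1/4
S = -1/4
C² = P²·S² = 2/35 ; C = -0.239046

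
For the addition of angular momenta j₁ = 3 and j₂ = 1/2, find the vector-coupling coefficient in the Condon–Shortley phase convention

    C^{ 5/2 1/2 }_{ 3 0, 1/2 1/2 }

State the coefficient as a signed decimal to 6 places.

√[6·1!5!0!/7! · 3!3!1!0!3!2!] = √(432/7)
  +(−1)^1/∏(1,0,2,0,3,0)! = -1/12  (running -1/12)
⟨..|..⟩ = √(432/7)·(-1/12) = -0.654654

−√(3/7) ≈ -0.654654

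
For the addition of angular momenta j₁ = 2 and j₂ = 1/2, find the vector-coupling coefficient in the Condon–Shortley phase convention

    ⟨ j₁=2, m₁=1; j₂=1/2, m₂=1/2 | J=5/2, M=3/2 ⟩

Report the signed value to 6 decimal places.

√[6·0!4!1!/6! · 3!1!1!0!4!1!] = √(144/5)
  +(−1)^0/∏(0,0,1,1,3,0)! = 1/6  (running 1/6)
⟨..|..⟩ = √(144/5)·(1/6) = +0.894427

+0.894427  (= +√(4/5))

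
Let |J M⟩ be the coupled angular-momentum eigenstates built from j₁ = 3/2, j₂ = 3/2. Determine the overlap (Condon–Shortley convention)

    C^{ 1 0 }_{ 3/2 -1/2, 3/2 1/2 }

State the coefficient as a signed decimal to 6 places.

j₁+j₂−J=2  J+j₁−j₂=1  J−j₁+j₂=1  j₁+j₂+J+1=5
(j₁±m₁, j₂±m₂, J±M) = (1,2,2,1,1,1)
P² = 1/5
sum k=1..2:
  [1] −1/1 = -1
  [2] +1/2 = 1/2
S = -1/2
C² = P²·S² = 1/20 ; C = -0.223607

−√(1/20) = -0.223607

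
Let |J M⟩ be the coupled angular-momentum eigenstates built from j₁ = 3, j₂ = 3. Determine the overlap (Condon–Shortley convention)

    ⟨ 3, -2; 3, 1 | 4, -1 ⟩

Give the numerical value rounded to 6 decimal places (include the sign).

j₁+j₂−J=2  J+j₁−j₂=4  J−j₁+j₂=4  j₁+j₂+J+1=11
(j₁±m₁, j₂±m₂, J±M) = (1,5,4,2,3,5)
P² = 82944/77
sum k=1..2:
  [1] −1/144 = -1/144
  [2] +1/48 = 1/48
S = 1/72
C² = P²·S² = 16/77 ; C = +0.455842

+0.455842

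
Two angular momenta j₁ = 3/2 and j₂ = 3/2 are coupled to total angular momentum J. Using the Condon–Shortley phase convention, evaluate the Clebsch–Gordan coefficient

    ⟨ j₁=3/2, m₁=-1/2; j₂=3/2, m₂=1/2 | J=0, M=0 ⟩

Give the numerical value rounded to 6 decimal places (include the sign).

triangle: 3!×0!×0!/4! = 6/24
(j±m)!: 1!×2!×2!×1!×0!×0! = 4
prefactor² = (2J+1)×Δ×N² = 1
  k=2: +1/(2!×1!×0!×0!×0!×0!) = 1/2
Σ = 1/2  ⇒  CG² = 1×1/2² = 1/4
CG = +√(1/4) = +0.500000

+0.500000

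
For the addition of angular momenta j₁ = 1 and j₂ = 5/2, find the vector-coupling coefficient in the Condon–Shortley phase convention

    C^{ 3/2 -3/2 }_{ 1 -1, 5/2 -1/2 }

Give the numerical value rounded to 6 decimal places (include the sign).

√[4·2!0!3!/6! · 0!2!2!3!0!3!] = √(48/5)
  +(−1)^2/∏(2,0,0,0,0,3)! = 1/12  (running 1/12)
⟨..|..⟩ = √(48/5)·(1/12) = +0.258199

+0.258199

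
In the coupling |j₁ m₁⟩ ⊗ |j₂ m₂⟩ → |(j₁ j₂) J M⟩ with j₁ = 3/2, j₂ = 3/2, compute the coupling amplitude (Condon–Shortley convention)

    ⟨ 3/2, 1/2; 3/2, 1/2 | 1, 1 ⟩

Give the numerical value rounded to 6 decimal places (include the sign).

−√(2/5) = -0.632456

j₁+j₂−J=2  J+j₁−j₂=1  J−j₁+j₂=1  j₁+j₂+J+1=5
(j₁±m₁, j₂±m₂, J±M) = (2,1,2,1,2,0)
P² = 2/5
sum k=1..1:
  [1] −1/1 = -1
S = -1
C² = P²·S² = 2/5 ; C = -0.632456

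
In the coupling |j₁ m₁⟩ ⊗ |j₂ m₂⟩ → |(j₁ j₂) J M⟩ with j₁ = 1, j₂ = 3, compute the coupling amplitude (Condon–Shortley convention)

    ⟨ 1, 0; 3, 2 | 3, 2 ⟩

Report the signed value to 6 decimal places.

triangle: 1!*1!*5!/8! = 120/40320
(j±m)!: 1!*1!*5!*1!*5!*1! = 14400
prefactor² = (2J+1)*Δ*N² = 300
  k=0: +1/(0!*1!*1!*5!*0!*0!) = 1/120
  k=1: −1/(1!*0!*0!*4!*1!*1!) = -1/24
Σ = -1/30  ⇒  CG² = 300*(-1/30)² = 1/3
CG = −√(1/3) = -0.577350

-0.577350  (= −√(1/3))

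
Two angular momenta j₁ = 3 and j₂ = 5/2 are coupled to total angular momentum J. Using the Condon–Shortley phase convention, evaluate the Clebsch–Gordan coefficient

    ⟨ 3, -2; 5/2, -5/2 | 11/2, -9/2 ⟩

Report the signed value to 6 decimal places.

+0.738549  (= +√(6/11))

j₁+j₂−J=0  J+j₁−j₂=6  J−j₁+j₂=5  j₁+j₂+J+1=12
(j₁±m₁, j₂±m₂, J±M) = (1,5,0,5,1,10)
P² = 1244160000/11
sum k=0..0:
  [0] +1/14400 = 1/14400
S = 1/14400
C² = P²·S² = 6/11 ; C = +0.738549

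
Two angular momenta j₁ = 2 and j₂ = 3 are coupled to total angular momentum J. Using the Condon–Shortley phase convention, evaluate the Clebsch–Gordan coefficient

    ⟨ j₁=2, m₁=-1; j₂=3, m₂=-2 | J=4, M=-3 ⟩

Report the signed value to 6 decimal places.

+0.223607

triangle: 1!·3!·5!/10! = 720/3628800
(j±m)!: 1!·3!·1!·5!·1!·7! = 3628800
prefactor² = (2J+1)·Δ·N² = 6480
  k=0: +1/(0!·1!·3!·1!·0!·4!) = 1/144
  k=1: −1/(1!·0!·2!·0!·1!·5!) = -1/240
Σ = 1/360  ⇒  CG² = 6480·1/360² = 1/20
CG = +√(1/20) = +0.223607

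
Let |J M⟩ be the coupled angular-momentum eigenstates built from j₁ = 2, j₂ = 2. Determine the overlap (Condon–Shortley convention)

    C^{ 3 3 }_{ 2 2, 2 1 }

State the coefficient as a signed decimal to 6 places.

√[7·1!3!3!/8! · 4!0!3!1!6!0!] = √(648)
  +(−1)^0/∏(0,1,0,3,3,0)! = 1/36  (running 1/36)
⟨..|..⟩ = √(648)·(1/36) = +0.707107

+0.707107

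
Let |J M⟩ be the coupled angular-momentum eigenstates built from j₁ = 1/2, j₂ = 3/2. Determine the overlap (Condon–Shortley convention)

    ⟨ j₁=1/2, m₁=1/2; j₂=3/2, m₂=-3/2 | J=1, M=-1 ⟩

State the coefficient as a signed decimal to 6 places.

j₁+j₂−J=1  J+j₁−j₂=0  J−j₁+j₂=2  j₁+j₂+J+1=4
(j₁±m₁, j₂±m₂, J±M) = (1,0,0,3,0,2)
P² = 3
sum k=0..0:
  [0] +1/2 = 1/2
S = 1/2
C² = P²·S² = 3/4 ; C = +0.866025

+0.866025  (= +√(3/4))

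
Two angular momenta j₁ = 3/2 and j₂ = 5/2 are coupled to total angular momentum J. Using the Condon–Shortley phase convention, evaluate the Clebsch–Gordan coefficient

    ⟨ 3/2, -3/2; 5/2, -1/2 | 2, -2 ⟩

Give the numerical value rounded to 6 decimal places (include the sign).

triangle: 2!×1!×3!/7! = 12/5040
(j±m)!: 0!×3!×2!×3!×0!×4! = 1728
prefactor² = (2J+1)×Δ×N² = 144/7
  k=2: +1/(2!×0!×1!×0!×0!×3!) = 1/12
Σ = 1/12  ⇒  CG² = 144/7×1/12² = 1/7
CG = +√(1/7) = +0.377964

+√(1/7) = +0.377964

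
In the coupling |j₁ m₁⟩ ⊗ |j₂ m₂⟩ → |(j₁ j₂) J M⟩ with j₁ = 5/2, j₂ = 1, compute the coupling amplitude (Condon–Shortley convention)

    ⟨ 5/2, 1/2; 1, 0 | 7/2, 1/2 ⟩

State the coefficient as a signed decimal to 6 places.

+√(4/7) = +0.755929

j₁+j₂−J=0  J+j₁−j₂=5  J−j₁+j₂=2  j₁+j₂+J+1=8
(j₁±m₁, j₂±m₂, J±M) = (3,2,1,1,4,3)
P² = 576/7
sum k=0..0:
  [0] +1/12 = 1/12
S = 1/12
C² = P²·S² = 4/7 ; C = +0.755929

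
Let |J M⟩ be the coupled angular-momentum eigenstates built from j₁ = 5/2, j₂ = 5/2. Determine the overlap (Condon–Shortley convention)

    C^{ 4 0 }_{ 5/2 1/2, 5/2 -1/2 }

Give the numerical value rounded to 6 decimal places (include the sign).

+√(1/7) = +0.377964

j₁+j₂−J=1  J+j₁−j₂=4  J−j₁+j₂=4  j₁+j₂+J+1=10
(j₁±m₁, j₂±m₂, J±M) = (3,2,2,3,4,4)
P² = 20736/175
sum k=0..1:
  [0] +1/16 = 1/16
  [1] −1/36 = -1/36
S = 5/144
C² = P²·S² = 1/7 ; C = +0.377964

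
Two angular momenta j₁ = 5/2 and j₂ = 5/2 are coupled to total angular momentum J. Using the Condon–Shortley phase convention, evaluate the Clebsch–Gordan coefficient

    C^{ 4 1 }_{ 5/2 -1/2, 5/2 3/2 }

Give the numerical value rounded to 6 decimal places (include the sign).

−√(5/14) ≈ -0.597614

triangle: 1!*4!*4!/10! = 576/3628800
(j±m)!: 2!*3!*4!*1!*5!*3! = 207360
prefactor² = (2J+1)*Δ*N² = 10368/35
  k=0: +1/(0!*1!*3!*4!*1!*0!) = 1/144
  k=1: −1/(1!*0!*2!*3!*2!*1!) = -1/24
Σ = -5/144  ⇒  CG² = 10368/35*(-5/144)² = 5/14
CG = −√(5/14) = -0.597614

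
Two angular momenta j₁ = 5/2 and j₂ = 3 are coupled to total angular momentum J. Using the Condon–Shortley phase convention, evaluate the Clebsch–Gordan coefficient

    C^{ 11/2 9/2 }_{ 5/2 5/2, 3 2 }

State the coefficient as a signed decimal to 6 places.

triangle: 0!*5!*6!/12! = 86400/479001600
(j±m)!: 5!*0!*5!*1!*10!*1! = 52254720000
prefactor² = (2J+1)*Δ*N² = 1244160000/11
  k=0: +1/(0!*0!*0!*5!*5!*1!) = 1/14400
Σ = 1/14400  ⇒  CG² = 1244160000/11*1/14400² = 6/11
CG = +√(6/11) = +0.738549

+√(6/11) ≈ +0.738549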